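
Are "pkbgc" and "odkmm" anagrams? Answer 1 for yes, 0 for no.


Strings: "pkbgc", "odkmm"
Sorted first:  bcgkp
Sorted second: dkmmo
Differ at position 0: 'b' vs 'd' => not anagrams

0


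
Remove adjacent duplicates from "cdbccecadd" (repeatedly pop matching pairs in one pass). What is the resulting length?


Input: cdbccecadd
Stack-based adjacent duplicate removal:
  Read 'c': push. Stack: c
  Read 'd': push. Stack: cd
  Read 'b': push. Stack: cdb
  Read 'c': push. Stack: cdbc
  Read 'c': matches stack top 'c' => pop. Stack: cdb
  Read 'e': push. Stack: cdbe
  Read 'c': push. Stack: cdbec
  Read 'a': push. Stack: cdbeca
  Read 'd': push. Stack: cdbecad
  Read 'd': matches stack top 'd' => pop. Stack: cdbeca
Final stack: "cdbeca" (length 6)

6


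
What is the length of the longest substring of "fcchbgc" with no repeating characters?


Input: "fcchbgc"
Sliding window (track last position of each char):
  Position 0 ('f'): window [0,0] length 1 -- new best
  Position 1 ('c'): window [0,1] length 2 -- new best
  Position 2 ('c'): repeat (last at 1), move window start to 2
  Position 2 ('c'): window [2,2] length 1
  Position 3 ('h'): window [2,3] length 2
  Position 4 ('b'): window [2,4] length 3 -- new best
  Position 5 ('g'): window [2,5] length 4 -- new best
  Position 6 ('c'): repeat (last at 2), move window start to 3
  Position 6 ('c'): window [3,6] length 4
Longest substring with no repeats: "chbg" with length 4

4


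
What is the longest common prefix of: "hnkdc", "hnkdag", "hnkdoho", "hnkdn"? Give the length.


Words: hnkdc, hnkdag, hnkdoho, hnkdn
  Position 0: all 'h' => match
  Position 1: all 'n' => match
  Position 2: all 'k' => match
  Position 3: all 'd' => match
  Position 4: ('c', 'a', 'o', 'n') => mismatch, stop
LCP = "hnkd" (length 4)

4


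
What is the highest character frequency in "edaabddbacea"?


Input: edaabddbacea
Character counts:
  'a': 4
  'b': 2
  'c': 1
  'd': 3
  'e': 2
Maximum frequency: 4

4


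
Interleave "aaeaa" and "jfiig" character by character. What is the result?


Interleaving "aaeaa" and "jfiig":
  Position 0: 'a' from first, 'j' from second => "aj"
  Position 1: 'a' from first, 'f' from second => "af"
  Position 2: 'e' from first, 'i' from second => "ei"
  Position 3: 'a' from first, 'i' from second => "ai"
  Position 4: 'a' from first, 'g' from second => "ag"
Result: ajafeiaiag

ajafeiaiag


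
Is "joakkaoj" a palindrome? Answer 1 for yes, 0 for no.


Input: joakkaoj
Reversed: joakkaoj
  Compare pos 0 ('j') with pos 7 ('j'): match
  Compare pos 1 ('o') with pos 6 ('o'): match
  Compare pos 2 ('a') with pos 5 ('a'): match
  Compare pos 3 ('k') with pos 4 ('k'): match
Result: palindrome

1


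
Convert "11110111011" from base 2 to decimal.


Input: "11110111011" in base 2
Positional expansion:
  Digit '1' (value 1) x 2^10 = 1024
  Digit '1' (value 1) x 2^9 = 512
  Digit '1' (value 1) x 2^8 = 256
  Digit '1' (value 1) x 2^7 = 128
  Digit '0' (value 0) x 2^6 = 0
  Digit '1' (value 1) x 2^5 = 32
  Digit '1' (value 1) x 2^4 = 16
  Digit '1' (value 1) x 2^3 = 8
  Digit '0' (value 0) x 2^2 = 0
  Digit '1' (value 1) x 2^1 = 2
  Digit '1' (value 1) x 2^0 = 1
Sum = 1979

1979


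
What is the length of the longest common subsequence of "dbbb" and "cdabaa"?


LCS of "dbbb" and "cdabaa"
DP table:
           c    d    a    b    a    a
      0    0    0    0    0    0    0
  d   0    0    1    1    1    1    1
  b   0    0    1    1    2    2    2
  b   0    0    1    1    2    2    2
  b   0    0    1    1    2    2    2
LCS length = dp[4][6] = 2

2


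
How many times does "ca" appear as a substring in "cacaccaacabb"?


Searching for "ca" in "cacaccaacabb"
Scanning each position:
  Position 0: "ca" => MATCH
  Position 1: "ac" => no
  Position 2: "ca" => MATCH
  Position 3: "ac" => no
  Position 4: "cc" => no
  Position 5: "ca" => MATCH
  Position 6: "aa" => no
  Position 7: "ac" => no
  Position 8: "ca" => MATCH
  Position 9: "ab" => no
  Position 10: "bb" => no
Total occurrences: 4

4


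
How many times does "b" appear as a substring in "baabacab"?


Searching for "b" in "baabacab"
Scanning each position:
  Position 0: "b" => MATCH
  Position 1: "a" => no
  Position 2: "a" => no
  Position 3: "b" => MATCH
  Position 4: "a" => no
  Position 5: "c" => no
  Position 6: "a" => no
  Position 7: "b" => MATCH
Total occurrences: 3

3


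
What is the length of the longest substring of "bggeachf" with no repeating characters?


Input: "bggeachf"
Sliding window (track last position of each char):
  Position 0 ('b'): window [0,0] length 1 -- new best
  Position 1 ('g'): window [0,1] length 2 -- new best
  Position 2 ('g'): repeat (last at 1), move window start to 2
  Position 2 ('g'): window [2,2] length 1
  Position 3 ('e'): window [2,3] length 2
  Position 4 ('a'): window [2,4] length 3 -- new best
  Position 5 ('c'): window [2,5] length 4 -- new best
  Position 6 ('h'): window [2,6] length 5 -- new best
  Position 7 ('f'): window [2,7] length 6 -- new best
Longest substring with no repeats: "geachf" with length 6

6


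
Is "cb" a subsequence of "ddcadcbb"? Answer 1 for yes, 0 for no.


Check if "cb" is a subsequence of "ddcadcbb"
Greedy scan:
  Position 0 ('d'): no match needed
  Position 1 ('d'): no match needed
  Position 2 ('c'): matches sub[0] = 'c'
  Position 3 ('a'): no match needed
  Position 4 ('d'): no match needed
  Position 5 ('c'): no match needed
  Position 6 ('b'): matches sub[1] = 'b'
  Position 7 ('b'): no match needed
All 2 characters matched => is a subsequence

1


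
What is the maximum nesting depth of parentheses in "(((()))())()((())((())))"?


Input: "(((()))())()((())((())))"
Tracking depth:
  Position 0 '(': depth becomes 1
  Position 1 '(': depth becomes 2
  Position 2 '(': depth becomes 3
  Position 3 '(': depth becomes 4
  Position 4 ')': depth becomes 3
  Position 5 ')': depth becomes 2
  Position 6 ')': depth becomes 1
  Position 7 '(': depth becomes 2
  Position 8 ')': depth becomes 1
  Position 9 ')': depth becomes 0
  Position 10 '(': depth becomes 1
  Position 11 ')': depth becomes 0
  Position 12 '(': depth becomes 1
  Position 13 '(': depth becomes 2
  Position 14 '(': depth becomes 3
  Position 15 ')': depth becomes 2
  Position 16 ')': depth becomes 1
  Position 17 '(': depth becomes 2
  Position 18 '(': depth becomes 3
  Position 19 '(': depth becomes 4
  Position 20 ')': depth becomes 3
  Position 21 ')': depth becomes 2
  Position 22 ')': depth becomes 1
  Position 23 ')': depth becomes 0
Maximum depth reached: 4

4


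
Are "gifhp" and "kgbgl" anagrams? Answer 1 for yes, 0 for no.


Strings: "gifhp", "kgbgl"
Sorted first:  fghip
Sorted second: bggkl
Differ at position 0: 'f' vs 'b' => not anagrams

0


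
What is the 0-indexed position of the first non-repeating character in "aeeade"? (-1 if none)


Input: aeeade
Character frequencies:
  'a': 2
  'd': 1
  'e': 3
Scanning left to right for freq == 1:
  Position 0 ('a'): freq=2, skip
  Position 1 ('e'): freq=3, skip
  Position 2 ('e'): freq=3, skip
  Position 3 ('a'): freq=2, skip
  Position 4 ('d'): unique! => answer = 4

4


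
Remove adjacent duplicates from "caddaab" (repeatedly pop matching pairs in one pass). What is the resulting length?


Input: caddaab
Stack-based adjacent duplicate removal:
  Read 'c': push. Stack: c
  Read 'a': push. Stack: ca
  Read 'd': push. Stack: cad
  Read 'd': matches stack top 'd' => pop. Stack: ca
  Read 'a': matches stack top 'a' => pop. Stack: c
  Read 'a': push. Stack: ca
  Read 'b': push. Stack: cab
Final stack: "cab" (length 3)

3


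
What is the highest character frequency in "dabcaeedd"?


Input: dabcaeedd
Character counts:
  'a': 2
  'b': 1
  'c': 1
  'd': 3
  'e': 2
Maximum frequency: 3

3


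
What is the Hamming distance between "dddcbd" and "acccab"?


Comparing "dddcbd" and "acccab" position by position:
  Position 0: 'd' vs 'a' => differ
  Position 1: 'd' vs 'c' => differ
  Position 2: 'd' vs 'c' => differ
  Position 3: 'c' vs 'c' => same
  Position 4: 'b' vs 'a' => differ
  Position 5: 'd' vs 'b' => differ
Total differences (Hamming distance): 5

5


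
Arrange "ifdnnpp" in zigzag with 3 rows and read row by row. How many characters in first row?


Zigzag "ifdnnpp" into 3 rows:
Placing characters:
  'i' => row 0
  'f' => row 1
  'd' => row 2
  'n' => row 1
  'n' => row 0
  'p' => row 1
  'p' => row 2
Rows:
  Row 0: "in"
  Row 1: "fnp"
  Row 2: "dp"
First row length: 2

2


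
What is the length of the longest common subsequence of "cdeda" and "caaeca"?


LCS of "cdeda" and "caaeca"
DP table:
           c    a    a    e    c    a
      0    0    0    0    0    0    0
  c   0    1    1    1    1    1    1
  d   0    1    1    1    1    1    1
  e   0    1    1    1    2    2    2
  d   0    1    1    1    2    2    2
  a   0    1    2    2    2    2    3
LCS length = dp[5][6] = 3

3


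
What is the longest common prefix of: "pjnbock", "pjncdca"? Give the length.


Words: pjnbock, pjncdca
  Position 0: all 'p' => match
  Position 1: all 'j' => match
  Position 2: all 'n' => match
  Position 3: ('b', 'c') => mismatch, stop
LCP = "pjn" (length 3)

3


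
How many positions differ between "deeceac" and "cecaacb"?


Comparing "deeceac" and "cecaacb" position by position:
  Position 0: 'd' vs 'c' => DIFFER
  Position 1: 'e' vs 'e' => same
  Position 2: 'e' vs 'c' => DIFFER
  Position 3: 'c' vs 'a' => DIFFER
  Position 4: 'e' vs 'a' => DIFFER
  Position 5: 'a' vs 'c' => DIFFER
  Position 6: 'c' vs 'b' => DIFFER
Positions that differ: 6

6


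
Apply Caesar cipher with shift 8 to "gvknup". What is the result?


Caesar cipher: shift "gvknup" by 8
  'g' (pos 6) + 8 = pos 14 = 'o'
  'v' (pos 21) + 8 = pos 3 = 'd'
  'k' (pos 10) + 8 = pos 18 = 's'
  'n' (pos 13) + 8 = pos 21 = 'v'
  'u' (pos 20) + 8 = pos 2 = 'c'
  'p' (pos 15) + 8 = pos 23 = 'x'
Result: odsvcx

odsvcx


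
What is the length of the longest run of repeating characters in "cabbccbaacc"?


Input: "cabbccbaacc"
Scanning for longest run:
  Position 1 ('a'): new char, reset run to 1
  Position 2 ('b'): new char, reset run to 1
  Position 3 ('b'): continues run of 'b', length=2
  Position 4 ('c'): new char, reset run to 1
  Position 5 ('c'): continues run of 'c', length=2
  Position 6 ('b'): new char, reset run to 1
  Position 7 ('a'): new char, reset run to 1
  Position 8 ('a'): continues run of 'a', length=2
  Position 9 ('c'): new char, reset run to 1
  Position 10 ('c'): continues run of 'c', length=2
Longest run: 'b' with length 2

2


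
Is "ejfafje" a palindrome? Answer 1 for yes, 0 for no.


Input: ejfafje
Reversed: ejfafje
  Compare pos 0 ('e') with pos 6 ('e'): match
  Compare pos 1 ('j') with pos 5 ('j'): match
  Compare pos 2 ('f') with pos 4 ('f'): match
Result: palindrome

1


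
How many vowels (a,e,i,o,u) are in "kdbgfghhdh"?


Input: kdbgfghhdh
Checking each character:
  'k' at position 0: consonant
  'd' at position 1: consonant
  'b' at position 2: consonant
  'g' at position 3: consonant
  'f' at position 4: consonant
  'g' at position 5: consonant
  'h' at position 6: consonant
  'h' at position 7: consonant
  'd' at position 8: consonant
  'h' at position 9: consonant
Total vowels: 0

0


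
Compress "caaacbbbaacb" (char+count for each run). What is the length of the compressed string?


Input: caaacbbbaacb
Runs:
  'c' x 1 => "c1"
  'a' x 3 => "a3"
  'c' x 1 => "c1"
  'b' x 3 => "b3"
  'a' x 2 => "a2"
  'c' x 1 => "c1"
  'b' x 1 => "b1"
Compressed: "c1a3c1b3a2c1b1"
Compressed length: 14

14


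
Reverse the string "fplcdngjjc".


Input: fplcdngjjc
Reading characters right to left:
  Position 9: 'c'
  Position 8: 'j'
  Position 7: 'j'
  Position 6: 'g'
  Position 5: 'n'
  Position 4: 'd'
  Position 3: 'c'
  Position 2: 'l'
  Position 1: 'p'
  Position 0: 'f'
Reversed: cjjgndclpf

cjjgndclpf


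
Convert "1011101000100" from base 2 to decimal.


Input: "1011101000100" in base 2
Positional expansion:
  Digit '1' (value 1) x 2^12 = 4096
  Digit '0' (value 0) x 2^11 = 0
  Digit '1' (value 1) x 2^10 = 1024
  Digit '1' (value 1) x 2^9 = 512
  Digit '1' (value 1) x 2^8 = 256
  Digit '0' (value 0) x 2^7 = 0
  Digit '1' (value 1) x 2^6 = 64
  Digit '0' (value 0) x 2^5 = 0
  Digit '0' (value 0) x 2^4 = 0
  Digit '0' (value 0) x 2^3 = 0
  Digit '1' (value 1) x 2^2 = 4
  Digit '0' (value 0) x 2^1 = 0
  Digit '0' (value 0) x 2^0 = 0
Sum = 5956

5956


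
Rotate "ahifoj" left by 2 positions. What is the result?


Input: "ahifoj", rotate left by 2
First 2 characters: "ah"
Remaining characters: "ifoj"
Concatenate remaining + first: "ifoj" + "ah" = "ifojah"

ifojah


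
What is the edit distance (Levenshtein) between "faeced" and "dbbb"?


Computing edit distance: "faeced" -> "dbbb"
DP table:
           d    b    b    b
      0    1    2    3    4
  f   1    1    2    3    4
  a   2    2    2    3    4
  e   3    3    3    3    4
  c   4    4    4    4    4
  e   5    5    5    5    5
  d   6    5    6    6    6
Edit distance = dp[6][4] = 6

6


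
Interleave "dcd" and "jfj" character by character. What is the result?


Interleaving "dcd" and "jfj":
  Position 0: 'd' from first, 'j' from second => "dj"
  Position 1: 'c' from first, 'f' from second => "cf"
  Position 2: 'd' from first, 'j' from second => "dj"
Result: djcfdj

djcfdj


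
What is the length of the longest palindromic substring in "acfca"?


Input: "acfca"
Checking substrings for palindromes:
  [0:5] "acfca" (len 5) => palindrome
  [1:4] "cfc" (len 3) => palindrome
Longest palindromic substring: "acfca" with length 5

5


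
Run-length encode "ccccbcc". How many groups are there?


Input: ccccbcc
Scanning for consecutive runs:
  Group 1: 'c' x 4 (positions 0-3)
  Group 2: 'b' x 1 (positions 4-4)
  Group 3: 'c' x 2 (positions 5-6)
Total groups: 3

3


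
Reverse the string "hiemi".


Input: hiemi
Reading characters right to left:
  Position 4: 'i'
  Position 3: 'm'
  Position 2: 'e'
  Position 1: 'i'
  Position 0: 'h'
Reversed: imeih

imeih


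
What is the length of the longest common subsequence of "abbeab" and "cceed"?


LCS of "abbeab" and "cceed"
DP table:
           c    c    e    e    d
      0    0    0    0    0    0
  a   0    0    0    0    0    0
  b   0    0    0    0    0    0
  b   0    0    0    0    0    0
  e   0    0    0    1    1    1
  a   0    0    0    1    1    1
  b   0    0    0    1    1    1
LCS length = dp[6][5] = 1

1


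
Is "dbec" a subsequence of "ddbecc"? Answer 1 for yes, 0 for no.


Check if "dbec" is a subsequence of "ddbecc"
Greedy scan:
  Position 0 ('d'): matches sub[0] = 'd'
  Position 1 ('d'): no match needed
  Position 2 ('b'): matches sub[1] = 'b'
  Position 3 ('e'): matches sub[2] = 'e'
  Position 4 ('c'): matches sub[3] = 'c'
  Position 5 ('c'): no match needed
All 4 characters matched => is a subsequence

1


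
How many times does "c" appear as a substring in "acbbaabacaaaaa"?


Searching for "c" in "acbbaabacaaaaa"
Scanning each position:
  Position 0: "a" => no
  Position 1: "c" => MATCH
  Position 2: "b" => no
  Position 3: "b" => no
  Position 4: "a" => no
  Position 5: "a" => no
  Position 6: "b" => no
  Position 7: "a" => no
  Position 8: "c" => MATCH
  Position 9: "a" => no
  Position 10: "a" => no
  Position 11: "a" => no
  Position 12: "a" => no
  Position 13: "a" => no
Total occurrences: 2

2


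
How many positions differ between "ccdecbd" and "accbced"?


Comparing "ccdecbd" and "accbced" position by position:
  Position 0: 'c' vs 'a' => DIFFER
  Position 1: 'c' vs 'c' => same
  Position 2: 'd' vs 'c' => DIFFER
  Position 3: 'e' vs 'b' => DIFFER
  Position 4: 'c' vs 'c' => same
  Position 5: 'b' vs 'e' => DIFFER
  Position 6: 'd' vs 'd' => same
Positions that differ: 4

4


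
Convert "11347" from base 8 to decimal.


Input: "11347" in base 8
Positional expansion:
  Digit '1' (value 1) x 8^4 = 4096
  Digit '1' (value 1) x 8^3 = 512
  Digit '3' (value 3) x 8^2 = 192
  Digit '4' (value 4) x 8^1 = 32
  Digit '7' (value 7) x 8^0 = 7
Sum = 4839

4839


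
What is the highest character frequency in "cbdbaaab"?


Input: cbdbaaab
Character counts:
  'a': 3
  'b': 3
  'c': 1
  'd': 1
Maximum frequency: 3

3


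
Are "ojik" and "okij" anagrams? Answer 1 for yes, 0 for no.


Strings: "ojik", "okij"
Sorted first:  ijko
Sorted second: ijko
Sorted forms match => anagrams

1


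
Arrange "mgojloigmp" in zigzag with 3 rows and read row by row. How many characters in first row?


Zigzag "mgojloigmp" into 3 rows:
Placing characters:
  'm' => row 0
  'g' => row 1
  'o' => row 2
  'j' => row 1
  'l' => row 0
  'o' => row 1
  'i' => row 2
  'g' => row 1
  'm' => row 0
  'p' => row 1
Rows:
  Row 0: "mlm"
  Row 1: "gjogp"
  Row 2: "oi"
First row length: 3

3


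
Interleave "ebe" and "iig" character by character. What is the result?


Interleaving "ebe" and "iig":
  Position 0: 'e' from first, 'i' from second => "ei"
  Position 1: 'b' from first, 'i' from second => "bi"
  Position 2: 'e' from first, 'g' from second => "eg"
Result: eibieg

eibieg


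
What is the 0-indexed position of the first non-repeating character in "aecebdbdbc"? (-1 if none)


Input: aecebdbdbc
Character frequencies:
  'a': 1
  'b': 3
  'c': 2
  'd': 2
  'e': 2
Scanning left to right for freq == 1:
  Position 0 ('a'): unique! => answer = 0

0


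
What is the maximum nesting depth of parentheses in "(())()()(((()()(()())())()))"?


Input: "(())()()(((()()(()())())()))"
Tracking depth:
  Position 0 '(': depth becomes 1
  Position 1 '(': depth becomes 2
  Position 2 ')': depth becomes 1
  Position 3 ')': depth becomes 0
  Position 4 '(': depth becomes 1
  Position 5 ')': depth becomes 0
  Position 6 '(': depth becomes 1
  Position 7 ')': depth becomes 0
  Position 8 '(': depth becomes 1
  Position 9 '(': depth becomes 2
  Position 10 '(': depth becomes 3
  Position 11 '(': depth becomes 4
  Position 12 ')': depth becomes 3
  Position 13 '(': depth becomes 4
  Position 14 ')': depth becomes 3
  Position 15 '(': depth becomes 4
  Position 16 '(': depth becomes 5
  Position 17 ')': depth becomes 4
  Position 18 '(': depth becomes 5
  Position 19 ')': depth becomes 4
  Position 20 ')': depth becomes 3
  Position 21 '(': depth becomes 4
  Position 22 ')': depth becomes 3
  Position 23 ')': depth becomes 2
  Position 24 '(': depth becomes 3
  Position 25 ')': depth becomes 2
  Position 26 ')': depth becomes 1
  Position 27 ')': depth becomes 0
Maximum depth reached: 5

5


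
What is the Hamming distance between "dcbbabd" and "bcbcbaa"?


Comparing "dcbbabd" and "bcbcbaa" position by position:
  Position 0: 'd' vs 'b' => differ
  Position 1: 'c' vs 'c' => same
  Position 2: 'b' vs 'b' => same
  Position 3: 'b' vs 'c' => differ
  Position 4: 'a' vs 'b' => differ
  Position 5: 'b' vs 'a' => differ
  Position 6: 'd' vs 'a' => differ
Total differences (Hamming distance): 5

5


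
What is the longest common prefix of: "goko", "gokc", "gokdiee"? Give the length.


Words: goko, gokc, gokdiee
  Position 0: all 'g' => match
  Position 1: all 'o' => match
  Position 2: all 'k' => match
  Position 3: ('o', 'c', 'd') => mismatch, stop
LCP = "gok" (length 3)

3


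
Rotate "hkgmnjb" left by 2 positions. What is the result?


Input: "hkgmnjb", rotate left by 2
First 2 characters: "hk"
Remaining characters: "gmnjb"
Concatenate remaining + first: "gmnjb" + "hk" = "gmnjbhk"

gmnjbhk


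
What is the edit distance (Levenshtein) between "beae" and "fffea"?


Computing edit distance: "beae" -> "fffea"
DP table:
           f    f    f    e    a
      0    1    2    3    4    5
  b   1    1    2    3    4    5
  e   2    2    2    3    3    4
  a   3    3    3    3    4    3
  e   4    4    4    4    3    4
Edit distance = dp[4][5] = 4

4


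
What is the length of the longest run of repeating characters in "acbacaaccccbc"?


Input: "acbacaaccccbc"
Scanning for longest run:
  Position 1 ('c'): new char, reset run to 1
  Position 2 ('b'): new char, reset run to 1
  Position 3 ('a'): new char, reset run to 1
  Position 4 ('c'): new char, reset run to 1
  Position 5 ('a'): new char, reset run to 1
  Position 6 ('a'): continues run of 'a', length=2
  Position 7 ('c'): new char, reset run to 1
  Position 8 ('c'): continues run of 'c', length=2
  Position 9 ('c'): continues run of 'c', length=3
  Position 10 ('c'): continues run of 'c', length=4
  Position 11 ('b'): new char, reset run to 1
  Position 12 ('c'): new char, reset run to 1
Longest run: 'c' with length 4

4


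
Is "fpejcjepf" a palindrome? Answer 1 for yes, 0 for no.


Input: fpejcjepf
Reversed: fpejcjepf
  Compare pos 0 ('f') with pos 8 ('f'): match
  Compare pos 1 ('p') with pos 7 ('p'): match
  Compare pos 2 ('e') with pos 6 ('e'): match
  Compare pos 3 ('j') with pos 5 ('j'): match
Result: palindrome

1


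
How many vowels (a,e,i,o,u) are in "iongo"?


Input: iongo
Checking each character:
  'i' at position 0: vowel (running total: 1)
  'o' at position 1: vowel (running total: 2)
  'n' at position 2: consonant
  'g' at position 3: consonant
  'o' at position 4: vowel (running total: 3)
Total vowels: 3

3


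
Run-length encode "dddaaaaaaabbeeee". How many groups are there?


Input: dddaaaaaaabbeeee
Scanning for consecutive runs:
  Group 1: 'd' x 3 (positions 0-2)
  Group 2: 'a' x 7 (positions 3-9)
  Group 3: 'b' x 2 (positions 10-11)
  Group 4: 'e' x 4 (positions 12-15)
Total groups: 4

4


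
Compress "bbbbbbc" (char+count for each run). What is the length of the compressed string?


Input: bbbbbbc
Runs:
  'b' x 6 => "b6"
  'c' x 1 => "c1"
Compressed: "b6c1"
Compressed length: 4

4


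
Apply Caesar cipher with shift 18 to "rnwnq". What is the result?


Caesar cipher: shift "rnwnq" by 18
  'r' (pos 17) + 18 = pos 9 = 'j'
  'n' (pos 13) + 18 = pos 5 = 'f'
  'w' (pos 22) + 18 = pos 14 = 'o'
  'n' (pos 13) + 18 = pos 5 = 'f'
  'q' (pos 16) + 18 = pos 8 = 'i'
Result: jfofi

jfofi


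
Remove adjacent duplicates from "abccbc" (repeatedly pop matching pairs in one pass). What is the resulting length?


Input: abccbc
Stack-based adjacent duplicate removal:
  Read 'a': push. Stack: a
  Read 'b': push. Stack: ab
  Read 'c': push. Stack: abc
  Read 'c': matches stack top 'c' => pop. Stack: ab
  Read 'b': matches stack top 'b' => pop. Stack: a
  Read 'c': push. Stack: ac
Final stack: "ac" (length 2)

2


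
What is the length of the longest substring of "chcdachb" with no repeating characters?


Input: "chcdachb"
Sliding window (track last position of each char):
  Position 0 ('c'): window [0,0] length 1 -- new best
  Position 1 ('h'): window [0,1] length 2 -- new best
  Position 2 ('c'): repeat (last at 0), move window start to 1
  Position 2 ('c'): window [1,2] length 2
  Position 3 ('d'): window [1,3] length 3 -- new best
  Position 4 ('a'): window [1,4] length 4 -- new best
  Position 5 ('c'): repeat (last at 2), move window start to 3
  Position 5 ('c'): window [3,5] length 3
  Position 6 ('h'): window [3,6] length 4
  Position 7 ('b'): window [3,7] length 5 -- new best
Longest substring with no repeats: "dachb" with length 5

5


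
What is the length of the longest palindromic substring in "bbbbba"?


Input: "bbbbba"
Checking substrings for palindromes:
  [0:5] "bbbbb" (len 5) => palindrome
  [0:4] "bbbb" (len 4) => palindrome
  [1:5] "bbbb" (len 4) => palindrome
  [0:3] "bbb" (len 3) => palindrome
  [1:4] "bbb" (len 3) => palindrome
  [2:5] "bbb" (len 3) => palindrome
Longest palindromic substring: "bbbbb" with length 5

5


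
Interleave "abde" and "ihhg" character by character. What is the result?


Interleaving "abde" and "ihhg":
  Position 0: 'a' from first, 'i' from second => "ai"
  Position 1: 'b' from first, 'h' from second => "bh"
  Position 2: 'd' from first, 'h' from second => "dh"
  Position 3: 'e' from first, 'g' from second => "eg"
Result: aibhdheg

aibhdheg


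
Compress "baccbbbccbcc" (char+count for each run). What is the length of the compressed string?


Input: baccbbbccbcc
Runs:
  'b' x 1 => "b1"
  'a' x 1 => "a1"
  'c' x 2 => "c2"
  'b' x 3 => "b3"
  'c' x 2 => "c2"
  'b' x 1 => "b1"
  'c' x 2 => "c2"
Compressed: "b1a1c2b3c2b1c2"
Compressed length: 14

14


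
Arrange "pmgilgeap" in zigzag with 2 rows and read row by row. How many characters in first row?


Zigzag "pmgilgeap" into 2 rows:
Placing characters:
  'p' => row 0
  'm' => row 1
  'g' => row 0
  'i' => row 1
  'l' => row 0
  'g' => row 1
  'e' => row 0
  'a' => row 1
  'p' => row 0
Rows:
  Row 0: "pglep"
  Row 1: "miga"
First row length: 5

5


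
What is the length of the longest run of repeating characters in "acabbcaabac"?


Input: "acabbcaabac"
Scanning for longest run:
  Position 1 ('c'): new char, reset run to 1
  Position 2 ('a'): new char, reset run to 1
  Position 3 ('b'): new char, reset run to 1
  Position 4 ('b'): continues run of 'b', length=2
  Position 5 ('c'): new char, reset run to 1
  Position 6 ('a'): new char, reset run to 1
  Position 7 ('a'): continues run of 'a', length=2
  Position 8 ('b'): new char, reset run to 1
  Position 9 ('a'): new char, reset run to 1
  Position 10 ('c'): new char, reset run to 1
Longest run: 'b' with length 2

2


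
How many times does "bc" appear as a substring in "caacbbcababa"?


Searching for "bc" in "caacbbcababa"
Scanning each position:
  Position 0: "ca" => no
  Position 1: "aa" => no
  Position 2: "ac" => no
  Position 3: "cb" => no
  Position 4: "bb" => no
  Position 5: "bc" => MATCH
  Position 6: "ca" => no
  Position 7: "ab" => no
  Position 8: "ba" => no
  Position 9: "ab" => no
  Position 10: "ba" => no
Total occurrences: 1

1


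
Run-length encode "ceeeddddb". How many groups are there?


Input: ceeeddddb
Scanning for consecutive runs:
  Group 1: 'c' x 1 (positions 0-0)
  Group 2: 'e' x 3 (positions 1-3)
  Group 3: 'd' x 4 (positions 4-7)
  Group 4: 'b' x 1 (positions 8-8)
Total groups: 4

4


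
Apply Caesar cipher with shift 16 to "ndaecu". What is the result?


Caesar cipher: shift "ndaecu" by 16
  'n' (pos 13) + 16 = pos 3 = 'd'
  'd' (pos 3) + 16 = pos 19 = 't'
  'a' (pos 0) + 16 = pos 16 = 'q'
  'e' (pos 4) + 16 = pos 20 = 'u'
  'c' (pos 2) + 16 = pos 18 = 's'
  'u' (pos 20) + 16 = pos 10 = 'k'
Result: dtqusk

dtqusk


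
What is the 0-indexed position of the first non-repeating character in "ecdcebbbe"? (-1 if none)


Input: ecdcebbbe
Character frequencies:
  'b': 3
  'c': 2
  'd': 1
  'e': 3
Scanning left to right for freq == 1:
  Position 0 ('e'): freq=3, skip
  Position 1 ('c'): freq=2, skip
  Position 2 ('d'): unique! => answer = 2

2


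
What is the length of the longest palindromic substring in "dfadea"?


Input: "dfadea"
Checking substrings for palindromes:
  No multi-char palindromic substrings found
Longest palindromic substring: "d" with length 1

1


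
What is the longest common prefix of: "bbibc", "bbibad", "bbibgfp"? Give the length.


Words: bbibc, bbibad, bbibgfp
  Position 0: all 'b' => match
  Position 1: all 'b' => match
  Position 2: all 'i' => match
  Position 3: all 'b' => match
  Position 4: ('c', 'a', 'g') => mismatch, stop
LCP = "bbib" (length 4)

4


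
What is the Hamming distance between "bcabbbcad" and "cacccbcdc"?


Comparing "bcabbbcad" and "cacccbcdc" position by position:
  Position 0: 'b' vs 'c' => differ
  Position 1: 'c' vs 'a' => differ
  Position 2: 'a' vs 'c' => differ
  Position 3: 'b' vs 'c' => differ
  Position 4: 'b' vs 'c' => differ
  Position 5: 'b' vs 'b' => same
  Position 6: 'c' vs 'c' => same
  Position 7: 'a' vs 'd' => differ
  Position 8: 'd' vs 'c' => differ
Total differences (Hamming distance): 7

7


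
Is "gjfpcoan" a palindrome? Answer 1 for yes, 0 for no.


Input: gjfpcoan
Reversed: naocpfjg
  Compare pos 0 ('g') with pos 7 ('n'): MISMATCH
  Compare pos 1 ('j') with pos 6 ('a'): MISMATCH
  Compare pos 2 ('f') with pos 5 ('o'): MISMATCH
  Compare pos 3 ('p') with pos 4 ('c'): MISMATCH
Result: not a palindrome

0


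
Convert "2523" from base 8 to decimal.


Input: "2523" in base 8
Positional expansion:
  Digit '2' (value 2) x 8^3 = 1024
  Digit '5' (value 5) x 8^2 = 320
  Digit '2' (value 2) x 8^1 = 16
  Digit '3' (value 3) x 8^0 = 3
Sum = 1363

1363


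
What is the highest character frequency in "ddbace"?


Input: ddbace
Character counts:
  'a': 1
  'b': 1
  'c': 1
  'd': 2
  'e': 1
Maximum frequency: 2

2


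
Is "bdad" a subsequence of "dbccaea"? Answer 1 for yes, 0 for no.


Check if "bdad" is a subsequence of "dbccaea"
Greedy scan:
  Position 0 ('d'): no match needed
  Position 1 ('b'): matches sub[0] = 'b'
  Position 2 ('c'): no match needed
  Position 3 ('c'): no match needed
  Position 4 ('a'): no match needed
  Position 5 ('e'): no match needed
  Position 6 ('a'): no match needed
Only matched 1/4 characters => not a subsequence

0


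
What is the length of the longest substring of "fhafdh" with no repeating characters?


Input: "fhafdh"
Sliding window (track last position of each char):
  Position 0 ('f'): window [0,0] length 1 -- new best
  Position 1 ('h'): window [0,1] length 2 -- new best
  Position 2 ('a'): window [0,2] length 3 -- new best
  Position 3 ('f'): repeat (last at 0), move window start to 1
  Position 3 ('f'): window [1,3] length 3
  Position 4 ('d'): window [1,4] length 4 -- new best
  Position 5 ('h'): repeat (last at 1), move window start to 2
  Position 5 ('h'): window [2,5] length 4
Longest substring with no repeats: "hafd" with length 4

4


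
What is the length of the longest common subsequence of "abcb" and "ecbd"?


LCS of "abcb" and "ecbd"
DP table:
           e    c    b    d
      0    0    0    0    0
  a   0    0    0    0    0
  b   0    0    0    1    1
  c   0    0    1    1    1
  b   0    0    1    2    2
LCS length = dp[4][4] = 2

2


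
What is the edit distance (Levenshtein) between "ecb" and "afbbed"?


Computing edit distance: "ecb" -> "afbbed"
DP table:
           a    f    b    b    e    d
      0    1    2    3    4    5    6
  e   1    1    2    3    4    4    5
  c   2    2    2    3    4    5    5
  b   3    3    3    2    3    4    5
Edit distance = dp[3][6] = 5

5


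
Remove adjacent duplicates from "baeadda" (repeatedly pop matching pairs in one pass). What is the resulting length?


Input: baeadda
Stack-based adjacent duplicate removal:
  Read 'b': push. Stack: b
  Read 'a': push. Stack: ba
  Read 'e': push. Stack: bae
  Read 'a': push. Stack: baea
  Read 'd': push. Stack: baead
  Read 'd': matches stack top 'd' => pop. Stack: baea
  Read 'a': matches stack top 'a' => pop. Stack: bae
Final stack: "bae" (length 3)

3


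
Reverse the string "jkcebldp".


Input: jkcebldp
Reading characters right to left:
  Position 7: 'p'
  Position 6: 'd'
  Position 5: 'l'
  Position 4: 'b'
  Position 3: 'e'
  Position 2: 'c'
  Position 1: 'k'
  Position 0: 'j'
Reversed: pdlbeckj

pdlbeckj


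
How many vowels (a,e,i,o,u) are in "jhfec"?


Input: jhfec
Checking each character:
  'j' at position 0: consonant
  'h' at position 1: consonant
  'f' at position 2: consonant
  'e' at position 3: vowel (running total: 1)
  'c' at position 4: consonant
Total vowels: 1

1


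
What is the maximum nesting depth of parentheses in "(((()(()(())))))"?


Input: "(((()(()(())))))"
Tracking depth:
  Position 0 '(': depth becomes 1
  Position 1 '(': depth becomes 2
  Position 2 '(': depth becomes 3
  Position 3 '(': depth becomes 4
  Position 4 ')': depth becomes 3
  Position 5 '(': depth becomes 4
  Position 6 '(': depth becomes 5
  Position 7 ')': depth becomes 4
  Position 8 '(': depth becomes 5
  Position 9 '(': depth becomes 6
  Position 10 ')': depth becomes 5
  Position 11 ')': depth becomes 4
  Position 12 ')': depth becomes 3
  Position 13 ')': depth becomes 2
  Position 14 ')': depth becomes 1
  Position 15 ')': depth becomes 0
Maximum depth reached: 6

6


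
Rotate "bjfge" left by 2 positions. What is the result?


Input: "bjfge", rotate left by 2
First 2 characters: "bj"
Remaining characters: "fge"
Concatenate remaining + first: "fge" + "bj" = "fgebj"

fgebj


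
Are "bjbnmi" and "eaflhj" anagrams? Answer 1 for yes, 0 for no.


Strings: "bjbnmi", "eaflhj"
Sorted first:  bbijmn
Sorted second: aefhjl
Differ at position 0: 'b' vs 'a' => not anagrams

0


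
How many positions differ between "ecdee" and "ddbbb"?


Comparing "ecdee" and "ddbbb" position by position:
  Position 0: 'e' vs 'd' => DIFFER
  Position 1: 'c' vs 'd' => DIFFER
  Position 2: 'd' vs 'b' => DIFFER
  Position 3: 'e' vs 'b' => DIFFER
  Position 4: 'e' vs 'b' => DIFFER
Positions that differ: 5

5


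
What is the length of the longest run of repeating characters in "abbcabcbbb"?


Input: "abbcabcbbb"
Scanning for longest run:
  Position 1 ('b'): new char, reset run to 1
  Position 2 ('b'): continues run of 'b', length=2
  Position 3 ('c'): new char, reset run to 1
  Position 4 ('a'): new char, reset run to 1
  Position 5 ('b'): new char, reset run to 1
  Position 6 ('c'): new char, reset run to 1
  Position 7 ('b'): new char, reset run to 1
  Position 8 ('b'): continues run of 'b', length=2
  Position 9 ('b'): continues run of 'b', length=3
Longest run: 'b' with length 3

3


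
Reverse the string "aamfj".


Input: aamfj
Reading characters right to left:
  Position 4: 'j'
  Position 3: 'f'
  Position 2: 'm'
  Position 1: 'a'
  Position 0: 'a'
Reversed: jfmaa

jfmaa


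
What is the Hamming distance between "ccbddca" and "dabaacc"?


Comparing "ccbddca" and "dabaacc" position by position:
  Position 0: 'c' vs 'd' => differ
  Position 1: 'c' vs 'a' => differ
  Position 2: 'b' vs 'b' => same
  Position 3: 'd' vs 'a' => differ
  Position 4: 'd' vs 'a' => differ
  Position 5: 'c' vs 'c' => same
  Position 6: 'a' vs 'c' => differ
Total differences (Hamming distance): 5

5


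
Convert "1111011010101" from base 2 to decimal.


Input: "1111011010101" in base 2
Positional expansion:
  Digit '1' (value 1) x 2^12 = 4096
  Digit '1' (value 1) x 2^11 = 2048
  Digit '1' (value 1) x 2^10 = 1024
  Digit '1' (value 1) x 2^9 = 512
  Digit '0' (value 0) x 2^8 = 0
  Digit '1' (value 1) x 2^7 = 128
  Digit '1' (value 1) x 2^6 = 64
  Digit '0' (value 0) x 2^5 = 0
  Digit '1' (value 1) x 2^4 = 16
  Digit '0' (value 0) x 2^3 = 0
  Digit '1' (value 1) x 2^2 = 4
  Digit '0' (value 0) x 2^1 = 0
  Digit '1' (value 1) x 2^0 = 1
Sum = 7893

7893


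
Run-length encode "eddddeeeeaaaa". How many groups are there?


Input: eddddeeeeaaaa
Scanning for consecutive runs:
  Group 1: 'e' x 1 (positions 0-0)
  Group 2: 'd' x 4 (positions 1-4)
  Group 3: 'e' x 4 (positions 5-8)
  Group 4: 'a' x 4 (positions 9-12)
Total groups: 4

4


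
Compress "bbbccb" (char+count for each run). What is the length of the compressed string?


Input: bbbccb
Runs:
  'b' x 3 => "b3"
  'c' x 2 => "c2"
  'b' x 1 => "b1"
Compressed: "b3c2b1"
Compressed length: 6

6


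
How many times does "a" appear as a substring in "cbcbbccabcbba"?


Searching for "a" in "cbcbbccabcbba"
Scanning each position:
  Position 0: "c" => no
  Position 1: "b" => no
  Position 2: "c" => no
  Position 3: "b" => no
  Position 4: "b" => no
  Position 5: "c" => no
  Position 6: "c" => no
  Position 7: "a" => MATCH
  Position 8: "b" => no
  Position 9: "c" => no
  Position 10: "b" => no
  Position 11: "b" => no
  Position 12: "a" => MATCH
Total occurrences: 2

2


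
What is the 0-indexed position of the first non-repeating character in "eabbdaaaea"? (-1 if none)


Input: eabbdaaaea
Character frequencies:
  'a': 5
  'b': 2
  'd': 1
  'e': 2
Scanning left to right for freq == 1:
  Position 0 ('e'): freq=2, skip
  Position 1 ('a'): freq=5, skip
  Position 2 ('b'): freq=2, skip
  Position 3 ('b'): freq=2, skip
  Position 4 ('d'): unique! => answer = 4

4


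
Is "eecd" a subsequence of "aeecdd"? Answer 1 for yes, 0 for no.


Check if "eecd" is a subsequence of "aeecdd"
Greedy scan:
  Position 0 ('a'): no match needed
  Position 1 ('e'): matches sub[0] = 'e'
  Position 2 ('e'): matches sub[1] = 'e'
  Position 3 ('c'): matches sub[2] = 'c'
  Position 4 ('d'): matches sub[3] = 'd'
  Position 5 ('d'): no match needed
All 4 characters matched => is a subsequence

1


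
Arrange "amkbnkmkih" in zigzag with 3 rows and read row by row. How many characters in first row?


Zigzag "amkbnkmkih" into 3 rows:
Placing characters:
  'a' => row 0
  'm' => row 1
  'k' => row 2
  'b' => row 1
  'n' => row 0
  'k' => row 1
  'm' => row 2
  'k' => row 1
  'i' => row 0
  'h' => row 1
Rows:
  Row 0: "ani"
  Row 1: "mbkkh"
  Row 2: "km"
First row length: 3

3


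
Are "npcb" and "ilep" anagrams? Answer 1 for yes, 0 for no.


Strings: "npcb", "ilep"
Sorted first:  bcnp
Sorted second: eilp
Differ at position 0: 'b' vs 'e' => not anagrams

0


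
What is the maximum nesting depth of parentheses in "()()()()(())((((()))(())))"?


Input: "()()()()(())((((()))(())))"
Tracking depth:
  Position 0 '(': depth becomes 1
  Position 1 ')': depth becomes 0
  Position 2 '(': depth becomes 1
  Position 3 ')': depth becomes 0
  Position 4 '(': depth becomes 1
  Position 5 ')': depth becomes 0
  Position 6 '(': depth becomes 1
  Position 7 ')': depth becomes 0
  Position 8 '(': depth becomes 1
  Position 9 '(': depth becomes 2
  Position 10 ')': depth becomes 1
  Position 11 ')': depth becomes 0
  Position 12 '(': depth becomes 1
  Position 13 '(': depth becomes 2
  Position 14 '(': depth becomes 3
  Position 15 '(': depth becomes 4
  Position 16 '(': depth becomes 5
  Position 17 ')': depth becomes 4
  Position 18 ')': depth becomes 3
  Position 19 ')': depth becomes 2
  Position 20 '(': depth becomes 3
  Position 21 '(': depth becomes 4
  Position 22 ')': depth becomes 3
  Position 23 ')': depth becomes 2
  Position 24 ')': depth becomes 1
  Position 25 ')': depth becomes 0
Maximum depth reached: 5

5


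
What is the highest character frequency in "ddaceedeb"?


Input: ddaceedeb
Character counts:
  'a': 1
  'b': 1
  'c': 1
  'd': 3
  'e': 3
Maximum frequency: 3

3


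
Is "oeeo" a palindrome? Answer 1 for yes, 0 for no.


Input: oeeo
Reversed: oeeo
  Compare pos 0 ('o') with pos 3 ('o'): match
  Compare pos 1 ('e') with pos 2 ('e'): match
Result: palindrome

1


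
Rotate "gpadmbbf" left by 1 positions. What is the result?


Input: "gpadmbbf", rotate left by 1
First 1 characters: "g"
Remaining characters: "padmbbf"
Concatenate remaining + first: "padmbbf" + "g" = "padmbbfg"

padmbbfg


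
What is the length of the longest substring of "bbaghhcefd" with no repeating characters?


Input: "bbaghhcefd"
Sliding window (track last position of each char):
  Position 0 ('b'): window [0,0] length 1 -- new best
  Position 1 ('b'): repeat (last at 0), move window start to 1
  Position 1 ('b'): window [1,1] length 1
  Position 2 ('a'): window [1,2] length 2 -- new best
  Position 3 ('g'): window [1,3] length 3 -- new best
  Position 4 ('h'): window [1,4] length 4 -- new best
  Position 5 ('h'): repeat (last at 4), move window start to 5
  Position 5 ('h'): window [5,5] length 1
  Position 6 ('c'): window [5,6] length 2
  Position 7 ('e'): window [5,7] length 3
  Position 8 ('f'): window [5,8] length 4
  Position 9 ('d'): window [5,9] length 5 -- new best
Longest substring with no repeats: "hcefd" with length 5

5


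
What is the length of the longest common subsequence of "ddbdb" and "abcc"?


LCS of "ddbdb" and "abcc"
DP table:
           a    b    c    c
      0    0    0    0    0
  d   0    0    0    0    0
  d   0    0    0    0    0
  b   0    0    1    1    1
  d   0    0    1    1    1
  b   0    0    1    1    1
LCS length = dp[5][4] = 1

1


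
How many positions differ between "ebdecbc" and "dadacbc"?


Comparing "ebdecbc" and "dadacbc" position by position:
  Position 0: 'e' vs 'd' => DIFFER
  Position 1: 'b' vs 'a' => DIFFER
  Position 2: 'd' vs 'd' => same
  Position 3: 'e' vs 'a' => DIFFER
  Position 4: 'c' vs 'c' => same
  Position 5: 'b' vs 'b' => same
  Position 6: 'c' vs 'c' => same
Positions that differ: 3

3


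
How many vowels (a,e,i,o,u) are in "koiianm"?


Input: koiianm
Checking each character:
  'k' at position 0: consonant
  'o' at position 1: vowel (running total: 1)
  'i' at position 2: vowel (running total: 2)
  'i' at position 3: vowel (running total: 3)
  'a' at position 4: vowel (running total: 4)
  'n' at position 5: consonant
  'm' at position 6: consonant
Total vowels: 4

4
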